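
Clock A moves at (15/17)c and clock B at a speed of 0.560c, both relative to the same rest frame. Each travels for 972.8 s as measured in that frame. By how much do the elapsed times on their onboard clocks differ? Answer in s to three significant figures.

|τ_A − τ_B| = 348 s

A: γ = 1/√(1 − (15/17)²) = 17/8 = 2.125; τ_A = 972.8/2.125 = 457.8 s.
B: γ = 1/√(1 − 0.560²) = 1/√0.6864 = 1.207; τ_B = 972.8/1.207 = 806.0 s.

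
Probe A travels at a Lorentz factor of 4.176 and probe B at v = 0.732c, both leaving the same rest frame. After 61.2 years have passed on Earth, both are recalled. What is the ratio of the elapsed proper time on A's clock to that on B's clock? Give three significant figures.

τ_A/τ_B = 0.351

A: γ = 4.176. B: γ = 1/√(1 − 0.732²) = 1/√0.4642 = 1.468.
τ_A/τ_B = γ_B/γ_A = 1.468/4.176 = 0.3515, so τ_A/τ_B = 0.3515.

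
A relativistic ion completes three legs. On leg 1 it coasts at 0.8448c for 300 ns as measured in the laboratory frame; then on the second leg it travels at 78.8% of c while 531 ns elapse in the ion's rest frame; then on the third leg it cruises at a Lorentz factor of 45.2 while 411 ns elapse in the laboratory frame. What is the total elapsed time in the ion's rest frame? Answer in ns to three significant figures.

Leg 1: γ = 1/√(1 − 0.8448²) = 1/√0.2863 = 1.869; τ_1 = 300/1.869 = 160.5 ns.
Leg 2: 531 ns is already measured in the ion's rest frame.
Leg 3: γ = 45.2; τ_3 = 411/45.20 = 9.093 ns.
Total: 160.5 + 531.0 + 9.093 ns.

τ = 701 ns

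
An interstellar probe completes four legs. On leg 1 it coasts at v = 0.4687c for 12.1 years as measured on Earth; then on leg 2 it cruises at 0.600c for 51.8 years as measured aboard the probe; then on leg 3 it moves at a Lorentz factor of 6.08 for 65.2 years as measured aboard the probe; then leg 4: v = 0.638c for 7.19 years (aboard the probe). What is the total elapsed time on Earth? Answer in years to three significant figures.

Δt = 483 years

Leg 1: 12.1 years is already measured on Earth.
Leg 2: γ = 1/√(1 − 0.600²) = 5/4 = 1.250; Δt_2 = 1.250 × 51.8 = 64.75 years.
Leg 3: γ = 6.08; Δt_3 = 6.080 × 65.2 = 396.4 years.
Leg 4: γ = 1/√(1 − 0.638²) = 1/√0.5930 = 1.299; Δt_4 = 1.299 × 7.19 = 9.337 years.
Total: 12.10 + 64.75 + 396.4 + 9.337 years.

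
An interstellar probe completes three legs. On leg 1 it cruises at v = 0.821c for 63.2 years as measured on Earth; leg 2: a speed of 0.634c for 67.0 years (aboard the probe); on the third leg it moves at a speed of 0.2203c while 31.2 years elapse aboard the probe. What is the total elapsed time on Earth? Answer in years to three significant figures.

Δt = 182 years

Leg 1: 63.2 years is already measured on Earth.
Leg 2: γ = 1/√(1 − 0.634²) = 1/√0.5980 = 1.293; Δt_2 = 1.293 × 67.0 = 86.64 years.
Leg 3: γ = 1/√(1 − 0.2203²) = 1/√0.9515 = 1.025; Δt_3 = 1.025 × 31.2 = 31.99 years.
Total: 63.20 + 86.64 + 31.99 years.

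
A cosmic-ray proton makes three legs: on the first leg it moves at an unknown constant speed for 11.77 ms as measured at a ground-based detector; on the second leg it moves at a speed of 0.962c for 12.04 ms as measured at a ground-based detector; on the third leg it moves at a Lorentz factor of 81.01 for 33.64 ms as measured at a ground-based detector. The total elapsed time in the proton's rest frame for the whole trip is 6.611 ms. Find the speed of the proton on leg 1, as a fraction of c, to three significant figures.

Leg 1: speed unknown; τ_1 = 11.77/γ_1.
Leg 2: γ = 1/√(1 − 0.962²) = 1/√0.07456 = 3.662; τ_2 = 12.04/3.662 = 3.288 ms.
Leg 3: γ = 81.01; τ_3 = 33.64/81.01 = 0.4153 ms.
Total proper time: τ_1 + 3.288 + 0.4153 = 6.611, so τ_1 = 6.611 − 3.703 = 2.908 ms.
γ_1 = 11.77/2.908 = 4.047; β = √(1 − 1/γ²) = √0.9389.

β = 0.969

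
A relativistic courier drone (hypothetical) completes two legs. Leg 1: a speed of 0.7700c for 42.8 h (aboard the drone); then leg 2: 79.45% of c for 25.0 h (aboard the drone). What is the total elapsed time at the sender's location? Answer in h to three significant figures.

Leg 1: γ = 1/√(1 − 0.7700²) = 1/√0.4071 = 1.567; Δt_1 = 1.567 × 42.8 = 67.08 h.
Leg 2: β = 0.7945; γ = 1/√(1 − 0.7945²) = 1/√0.3688 = 1.647; Δt_2 = 1.647 × 25.0 = 41.17 h.
Total: 67.08 + 41.17 h.

Δt = 108 h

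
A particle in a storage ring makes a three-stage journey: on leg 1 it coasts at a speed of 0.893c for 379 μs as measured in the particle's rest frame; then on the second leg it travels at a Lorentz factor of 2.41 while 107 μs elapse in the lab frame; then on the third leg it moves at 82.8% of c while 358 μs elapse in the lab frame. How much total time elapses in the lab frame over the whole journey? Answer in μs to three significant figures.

Leg 1: γ = 1/√(1 − 0.893²) = 1/√0.2026 = 2.222; Δt_1 = 2.222 × 379 = 842.1 μs.
Leg 2: 107 μs is already measured in the lab frame.
Leg 3: 358 μs is already measured in the lab frame.
Total: 842.1 + 107.0 + 358.0 μs.

Δt = 1310 μs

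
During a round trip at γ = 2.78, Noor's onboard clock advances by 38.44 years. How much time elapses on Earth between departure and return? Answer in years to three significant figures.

Δt = 107 years

γ = 2.78
Earth-frame duration is the dilated interval: Δt = γτ = 2.780 × 38.44 years.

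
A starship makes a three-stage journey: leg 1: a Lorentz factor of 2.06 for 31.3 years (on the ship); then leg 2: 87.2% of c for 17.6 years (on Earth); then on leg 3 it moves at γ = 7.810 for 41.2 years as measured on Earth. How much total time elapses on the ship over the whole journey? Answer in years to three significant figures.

τ = 45.2 years

Leg 1: 31.3 years is already measured on the ship.
Leg 2: β = 0.872; γ = 1/√(1 − 0.872²) = 1/√0.2396 = 2.043; τ_2 = 17.6/2.043 = 8.615 years.
Leg 3: γ = 7.810; τ_3 = 41.2/7.810 = 5.275 years.
Total: 31.30 + 8.615 + 5.275 years.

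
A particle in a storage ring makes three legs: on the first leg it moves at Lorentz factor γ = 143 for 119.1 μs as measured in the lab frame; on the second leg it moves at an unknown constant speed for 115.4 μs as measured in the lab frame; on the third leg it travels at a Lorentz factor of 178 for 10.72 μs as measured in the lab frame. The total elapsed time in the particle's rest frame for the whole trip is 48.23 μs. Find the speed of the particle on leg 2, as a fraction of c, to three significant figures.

Leg 1: γ = 143; τ_1 = 119.1/143.0 = 0.8329 μs.
Leg 2: speed unknown; τ_2 = 115.4/γ_2.
Leg 3: γ = 178; τ_3 = 10.72/178.0 = 0.06022 μs.
Total proper time: 0.8329 + τ_2 + 0.06022 = 48.23, so τ_2 = 48.23 − 0.8931 = 47.34 μs.
γ_2 = 115.4/47.34 = 2.438; β = √(1 − 1/γ²) = √0.8317.

β = 0.912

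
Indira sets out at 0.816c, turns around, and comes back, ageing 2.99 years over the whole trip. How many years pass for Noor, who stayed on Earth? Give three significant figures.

γ = 1/√(1 − 0.816²) = 1/√0.3341 = 1.730
Earth-frame duration is the dilated interval: Δt = γτ = 1.730 × 2.99 years.

Δt = 5.17 years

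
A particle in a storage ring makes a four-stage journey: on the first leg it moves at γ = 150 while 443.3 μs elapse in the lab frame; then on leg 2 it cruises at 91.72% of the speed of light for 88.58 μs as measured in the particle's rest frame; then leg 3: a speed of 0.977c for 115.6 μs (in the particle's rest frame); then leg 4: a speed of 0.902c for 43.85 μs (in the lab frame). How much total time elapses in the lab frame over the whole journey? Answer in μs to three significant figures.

Δt = 1250 μs

Leg 1: 443.3 μs is already measured in the lab frame.
Leg 2: β = 0.9172; γ = 1/√(1 − 0.9172²) = 1/√0.1587 = 2.510; Δt_2 = 2.510 × 88.58 = 222.3 μs.
Leg 3: γ = 1/√(1 − 0.977²) = 1/√0.04547 = 4.690; Δt_3 = 4.690 × 115.6 = 542.1 μs.
Leg 4: 43.85 μs is already measured in the lab frame.
Total: 443.3 + 222.3 + 542.1 + 43.85 μs.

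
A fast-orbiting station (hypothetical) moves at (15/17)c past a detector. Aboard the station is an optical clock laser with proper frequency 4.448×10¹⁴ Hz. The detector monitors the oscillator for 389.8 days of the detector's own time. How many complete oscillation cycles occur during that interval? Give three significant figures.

N = 7.05×10²¹

γ = 1/√(1 − (15/17)²) = 17/8 = 2.125
During 389.8 days of lab time, the oscillator's proper time advances by τ = Δt/γ = 389.8/2.125 = 183.4 days = 1.585×10⁷ s.
N = f × τ = 4.448×10¹⁴ × 1.585×10⁷ = 7.050×10²¹.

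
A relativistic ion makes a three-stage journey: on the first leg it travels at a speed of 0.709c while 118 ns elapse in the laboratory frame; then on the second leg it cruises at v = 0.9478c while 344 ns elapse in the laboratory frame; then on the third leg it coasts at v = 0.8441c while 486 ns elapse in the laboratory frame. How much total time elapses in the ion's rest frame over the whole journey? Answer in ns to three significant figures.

Leg 1: γ = 1/√(1 − 0.709²) = 1/√0.4973 = 1.418; τ_1 = 118/1.418 = 83.21 ns.
Leg 2: γ = 1/√(1 − 0.9478²) = 1/√0.1017 = 3.136; τ_2 = 344/3.136 = 109.7 ns.
Leg 3: γ = 1/√(1 − 0.8441²) = 1/√0.2875 = 1.865; τ_3 = 486/1.865 = 260.6 ns.
Total: 83.21 + 109.7 + 260.6 ns.

τ = 453 ns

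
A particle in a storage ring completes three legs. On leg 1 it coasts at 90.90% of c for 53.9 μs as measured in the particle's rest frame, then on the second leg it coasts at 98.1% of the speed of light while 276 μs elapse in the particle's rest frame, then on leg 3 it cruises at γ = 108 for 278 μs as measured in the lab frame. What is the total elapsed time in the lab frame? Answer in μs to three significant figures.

Leg 1: β = 0.9090; γ = 1/√(1 − 0.9090²) = 1/√0.1737 = 2.399; Δt_1 = 2.399 × 53.9 = 129.3 μs.
Leg 2: β = 0.981; γ = 1/√(1 − 0.981²) = 1/√0.03764 = 5.154; Δt_2 = 5.154 × 276 = 1423 μs.
Leg 3: 278 μs is already measured in the lab frame.
Total: 129.3 + 1423 + 278.0 μs.

Δt = 1830 μs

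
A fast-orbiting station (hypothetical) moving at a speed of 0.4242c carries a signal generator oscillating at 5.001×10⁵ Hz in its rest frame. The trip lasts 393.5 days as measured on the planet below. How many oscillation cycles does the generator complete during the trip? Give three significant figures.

γ = 1/√(1 − 0.4242²) = 1/√0.8201 = 1.104
The oscillator's own cycle count is N = f × τ where τ is the proper time aboard the station. τ = Δt/γ = 393.5/1.104 = 356.3 days = 3.079×10⁷ s.
N = 5.001×10⁵ × 3.079×10⁷ = 1.540×10¹³.

N = 1.54×10¹³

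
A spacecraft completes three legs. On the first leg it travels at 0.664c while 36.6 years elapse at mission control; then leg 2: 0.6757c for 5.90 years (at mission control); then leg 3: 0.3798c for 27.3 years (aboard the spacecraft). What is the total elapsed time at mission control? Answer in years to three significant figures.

Leg 1: 36.6 years is already measured at mission control.
Leg 2: 5.90 years is already measured at mission control.
Leg 3: γ = 1/√(1 − 0.3798²) = 1/√0.8558 = 1.081; Δt_3 = 1.081 × 27.3 = 29.51 years.
Total: 36.60 + 5.900 + 29.51 years.

Δt = 72.0 years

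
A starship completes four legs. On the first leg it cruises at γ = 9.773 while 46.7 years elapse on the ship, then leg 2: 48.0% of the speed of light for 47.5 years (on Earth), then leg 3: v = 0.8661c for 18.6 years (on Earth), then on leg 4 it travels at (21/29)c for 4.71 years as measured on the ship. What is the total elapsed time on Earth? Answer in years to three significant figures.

Leg 1: γ = 9.773; Δt_1 = 9.773 × 46.7 = 456.4 years.
Leg 2: 47.5 years is already measured on Earth.
Leg 3: 18.6 years is already measured on Earth.
Leg 4: γ = 1/√(1 − (21/29)²) = 29/20 = 1.450; Δt_4 = 1.450 × 4.71 = 6.830 years.
Total: 456.4 + 47.50 + 18.60 + 6.830 years.

Δt = 529 years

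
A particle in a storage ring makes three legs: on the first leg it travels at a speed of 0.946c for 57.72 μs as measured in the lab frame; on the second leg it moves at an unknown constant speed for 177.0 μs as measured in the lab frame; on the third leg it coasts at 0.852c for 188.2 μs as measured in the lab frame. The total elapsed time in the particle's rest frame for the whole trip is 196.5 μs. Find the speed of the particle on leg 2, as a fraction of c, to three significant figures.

β = 0.894

Leg 1: γ = 1/√(1 − 0.946²) = 1/√0.1051 = 3.085; τ_1 = 57.72/3.085 = 18.71 μs.
Leg 2: speed unknown; τ_2 = 177.0/γ_2.
Leg 3: γ = 1/√(1 − 0.852²) = 1/√0.2741 = 1.910; τ_3 = 188.2/1.910 = 98.53 μs.
Total proper time: 18.71 + τ_2 + 98.53 = 196.5, so τ_2 = 196.5 − 117.2 = 79.26 μs.
γ_2 = 177.0/79.26 = 2.233; β = √(1 − 1/γ²) = √0.7995.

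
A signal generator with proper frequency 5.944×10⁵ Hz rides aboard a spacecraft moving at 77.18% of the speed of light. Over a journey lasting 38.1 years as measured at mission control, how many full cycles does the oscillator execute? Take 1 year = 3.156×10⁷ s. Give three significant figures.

β = 0.7718; γ = 1/√(1 − 0.7718²) = 1/√0.4043 = 1.573
The oscillator's own cycle count is N = f × τ where τ is the proper time aboard the spacecraft. τ = Δt/γ = 38.1/1.573 = 24.23 years = 7.646×10⁸ s.
N = 5.944×10⁵ × 7.646×10⁸ = 4.545×10¹⁴.

N = 4.54×10¹⁴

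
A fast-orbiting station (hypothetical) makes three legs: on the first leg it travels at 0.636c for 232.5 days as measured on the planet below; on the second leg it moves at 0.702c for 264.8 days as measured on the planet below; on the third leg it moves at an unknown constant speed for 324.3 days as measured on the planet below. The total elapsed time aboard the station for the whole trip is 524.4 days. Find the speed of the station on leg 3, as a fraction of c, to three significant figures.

Leg 1: γ = 1/√(1 − 0.636²) = 1/√0.5955 = 1.296; τ_1 = 232.5/1.296 = 179.4 days.
Leg 2: γ = 1/√(1 − 0.702²) = 1/√0.5072 = 1.404; τ_2 = 264.8/1.404 = 188.6 days.
Leg 3: speed unknown; τ_3 = 324.3/γ_3.
Total proper time: 179.4 + 188.6 + τ_3 = 524.4, so τ_3 = 524.4 − 368.0 = 156.4 days.
γ_3 = 324.3/156.4 = 2.074; β = √(1 − 1/γ²) = √0.7674.

β = 0.876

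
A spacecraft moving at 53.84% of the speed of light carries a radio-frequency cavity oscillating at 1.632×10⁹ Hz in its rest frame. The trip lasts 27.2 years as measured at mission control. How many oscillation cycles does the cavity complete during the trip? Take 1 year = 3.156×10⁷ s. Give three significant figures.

β = 0.5384; γ = 1/√(1 − 0.5384²) = 1/√0.7101 = 1.187
The oscillator's own cycle count is N = f × τ where τ is the proper time aboard the spacecraft. τ = Δt/γ = 27.2/1.187 = 22.92 years = 7.234×10⁸ s.
N = 1.632×10⁹ × 7.234×10⁸ = 1.181×10¹⁸.

N = 1.18×10¹⁸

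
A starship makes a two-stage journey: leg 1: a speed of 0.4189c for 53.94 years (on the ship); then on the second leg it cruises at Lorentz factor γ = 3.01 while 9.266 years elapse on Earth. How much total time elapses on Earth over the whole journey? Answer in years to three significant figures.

Leg 1: γ = 1/√(1 − 0.4189²) = 1/√0.8245 = 1.101; Δt_1 = 1.101 × 53.94 = 59.40 years.
Leg 2: 9.266 years is already measured on Earth.
Total: 59.40 + 9.266 years.

Δt = 68.7 years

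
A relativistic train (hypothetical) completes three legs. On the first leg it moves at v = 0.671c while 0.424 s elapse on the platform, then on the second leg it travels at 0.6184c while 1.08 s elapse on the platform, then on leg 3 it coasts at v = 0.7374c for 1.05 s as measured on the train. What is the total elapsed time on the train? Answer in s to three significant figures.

Leg 1: γ = 1/√(1 − 0.671²) = 1/√0.5498 = 1.349; τ_1 = 0.424/1.349 = 0.3144 s.
Leg 2: γ = 1/√(1 − 0.6184²) = 1/√0.6176 = 1.272; τ_2 = 1.08/1.272 = 0.8487 s.
Leg 3: 1.05 s is already measured on the train.
Total: 0.3144 + 0.8487 + 1.050 s.

τ = 2.21 s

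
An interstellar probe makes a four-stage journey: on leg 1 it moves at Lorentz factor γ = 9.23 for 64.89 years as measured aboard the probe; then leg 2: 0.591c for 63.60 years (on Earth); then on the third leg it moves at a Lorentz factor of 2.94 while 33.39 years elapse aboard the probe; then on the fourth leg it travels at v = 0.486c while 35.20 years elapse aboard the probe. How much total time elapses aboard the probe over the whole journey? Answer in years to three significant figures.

Leg 1: 64.89 years is already measured aboard the probe.
Leg 2: γ = 1/√(1 − 0.591²) = 1/√0.6507 = 1.240; τ_2 = 63.60/1.240 = 51.30 years.
Leg 3: 33.39 years is already measured aboard the probe.
Leg 4: 35.20 years is already measured aboard the probe.
Total: 64.89 + 51.30 + 33.39 + 35.20 years.

τ = 185 years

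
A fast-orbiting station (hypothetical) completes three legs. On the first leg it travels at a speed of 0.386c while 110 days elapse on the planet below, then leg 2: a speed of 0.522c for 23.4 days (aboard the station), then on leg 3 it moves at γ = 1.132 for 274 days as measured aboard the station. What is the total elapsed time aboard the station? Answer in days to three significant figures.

Leg 1: γ = 1/√(1 − 0.386²) = 1/√0.8510 = 1.084; τ_1 = 110/1.084 = 101.5 days.
Leg 2: 23.4 days is already measured aboard the station.
Leg 3: 274 days is already measured aboard the station.
Total: 101.5 + 23.40 + 274.0 days.

τ = 399 days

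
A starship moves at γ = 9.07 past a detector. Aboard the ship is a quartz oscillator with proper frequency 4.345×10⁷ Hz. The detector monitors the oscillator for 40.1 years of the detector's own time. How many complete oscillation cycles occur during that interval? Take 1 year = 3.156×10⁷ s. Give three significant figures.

γ = 9.07
During 40.1 years of lab time, the oscillator's proper time advances by τ = Δt/γ = 40.1/9.070 = 4.421 years = 1.395×10⁸ s.
N = f × τ = 4.345×10⁷ × 1.395×10⁸ = 6.063×10¹⁵.

N = 6.06×10¹⁵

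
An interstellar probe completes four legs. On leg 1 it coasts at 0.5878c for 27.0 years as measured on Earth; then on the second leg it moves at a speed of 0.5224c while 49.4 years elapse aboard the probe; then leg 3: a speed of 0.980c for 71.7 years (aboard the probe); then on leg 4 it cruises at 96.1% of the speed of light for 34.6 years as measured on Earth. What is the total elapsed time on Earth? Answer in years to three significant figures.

Δt = 480 years

Leg 1: 27.0 years is already measured on Earth.
Leg 2: γ = 1/√(1 − 0.5224²) = 1/√0.7271 = 1.173; Δt_2 = 1.173 × 49.4 = 57.93 years.
Leg 3: γ = 1/√(1 − 0.980²) = 1/√0.03960 = 5.025; Δt_3 = 5.025 × 71.7 = 360.3 years.
Leg 4: 34.6 years is already measured on Earth.
Total: 27.00 + 57.93 + 360.3 + 34.60 years.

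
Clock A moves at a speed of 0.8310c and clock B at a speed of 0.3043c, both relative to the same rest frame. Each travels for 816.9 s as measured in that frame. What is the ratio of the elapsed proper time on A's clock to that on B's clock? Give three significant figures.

A: γ = 1/√(1 − 0.8310²) = 1/√0.3094 = 1.798. B: γ = 1/√(1 − 0.3043²) = 1/√0.9074 = 1.050.
τ_A/τ_B = γ_B/γ_A = 1.050/1.798 = 0.5840, so τ_A/τ_B = 0.5840.

τ_A/τ_B = 0.584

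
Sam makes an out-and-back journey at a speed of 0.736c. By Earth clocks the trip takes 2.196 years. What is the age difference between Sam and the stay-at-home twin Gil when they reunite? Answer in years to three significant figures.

γ = 1/√(1 − 0.736²) = 1/√0.4583 = 1.477
Sam's elapsed proper time: τ = 2.196/1.477 = 1.487 years.
Age gap = Δt − τ = 2.196 − 1.487 years.

Δt − τ = 0.709 years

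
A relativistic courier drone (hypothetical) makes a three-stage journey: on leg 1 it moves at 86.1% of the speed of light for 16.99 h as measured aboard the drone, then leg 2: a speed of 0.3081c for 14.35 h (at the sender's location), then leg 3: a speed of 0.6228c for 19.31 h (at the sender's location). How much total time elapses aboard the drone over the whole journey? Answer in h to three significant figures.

Leg 1: 16.99 h is already measured aboard the drone.
Leg 2: γ = 1/√(1 − 0.3081²) = 1/√0.9051 = 1.051; τ_2 = 14.35/1.051 = 13.65 h.
Leg 3: γ = 1/√(1 − 0.6228²) = 1/√0.6121 = 1.278; τ_3 = 19.31/1.278 = 15.11 h.
Total: 16.99 + 13.65 + 15.11 h.

τ = 45.7 h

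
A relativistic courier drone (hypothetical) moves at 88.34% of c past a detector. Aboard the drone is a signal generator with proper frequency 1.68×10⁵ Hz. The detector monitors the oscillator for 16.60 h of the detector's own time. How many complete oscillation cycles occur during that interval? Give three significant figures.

β = 0.8834; γ = 1/√(1 − 0.8834²) = 1/√0.2196 = 2.134
During 16.60 h of lab time, the oscillator's proper time advances by τ = Δt/γ = 16.60/2.134 = 7.779 h = 2.800×10⁴ s.
N = f × τ = 1.68×10⁵ × 2.800×10⁴ = 4.705×10⁹.

N = 4.70×10⁹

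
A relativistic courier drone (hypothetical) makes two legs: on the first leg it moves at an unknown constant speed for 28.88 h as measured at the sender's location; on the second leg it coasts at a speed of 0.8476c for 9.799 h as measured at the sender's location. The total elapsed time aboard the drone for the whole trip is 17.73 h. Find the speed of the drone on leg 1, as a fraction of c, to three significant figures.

β = 0.901

Leg 1: speed unknown; τ_1 = 28.88/γ_1.
Leg 2: γ = 1/√(1 − 0.8476²) = 1/√0.2816 = 1.885; τ_2 = 9.799/1.885 = 5.200 h.
Total proper time: τ_1 + 5.200 = 17.73, so τ_1 = 17.73 − 5.200 = 12.53 h.
γ_1 = 28.88/12.53 = 2.305; β = √(1 − 1/γ²) = √0.8118.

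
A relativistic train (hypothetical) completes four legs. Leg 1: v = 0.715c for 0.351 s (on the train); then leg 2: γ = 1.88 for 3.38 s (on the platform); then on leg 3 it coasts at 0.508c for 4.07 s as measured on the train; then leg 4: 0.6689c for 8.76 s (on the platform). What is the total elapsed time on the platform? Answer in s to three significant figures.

Δt = 17.4 s

Leg 1: γ = 1/√(1 − 0.715²) = 1/√0.4888 = 1.430; Δt_1 = 1.430 × 0.351 = 0.5021 s.
Leg 2: 3.38 s is already measured on the platform.
Leg 3: γ = 1/√(1 − 0.508²) = 1/√0.7419 = 1.161; Δt_3 = 1.161 × 4.07 = 4.725 s.
Leg 4: 8.76 s is already measured on the platform.
Total: 0.5021 + 3.380 + 4.725 + 8.760 s.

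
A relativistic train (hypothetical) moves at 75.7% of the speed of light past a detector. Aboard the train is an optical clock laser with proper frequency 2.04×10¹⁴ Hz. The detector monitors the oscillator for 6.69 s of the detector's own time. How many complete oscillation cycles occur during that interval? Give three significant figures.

N = 8.92×10¹⁴

β = 0.757; γ = 1/√(1 − 0.757²) = 1/√0.4270 = 1.530
During 6.69 s of lab time, the oscillator's proper time advances by τ = Δt/γ = 6.69/1.530 = 4.371 s = 4.371×10⁰ s.
N = f × τ = 2.04×10¹⁴ × 4.371×10⁰ = 8.918×10¹⁴.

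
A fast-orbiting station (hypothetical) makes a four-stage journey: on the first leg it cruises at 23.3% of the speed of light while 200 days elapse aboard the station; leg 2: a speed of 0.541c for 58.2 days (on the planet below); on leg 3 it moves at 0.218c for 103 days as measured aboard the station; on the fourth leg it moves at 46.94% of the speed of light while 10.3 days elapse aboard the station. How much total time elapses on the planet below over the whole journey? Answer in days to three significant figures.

Δt = 381 days

Leg 1: β = 0.233; γ = 1/√(1 − 0.233²) = 1/√0.9457 = 1.028; Δt_1 = 1.028 × 200 = 205.7 days.
Leg 2: 58.2 days is already measured on the planet below.
Leg 3: γ = 1/√(1 − 0.218²) = 1/√0.9525 = 1.025; Δt_3 = 1.025 × 103 = 105.5 days.
Leg 4: β = 0.4694; γ = 1/√(1 − 0.4694²) = 1/√0.7797 = 1.133; Δt_4 = 1.133 × 10.3 = 11.66 days.
Total: 205.7 + 58.20 + 105.5 + 11.66 days.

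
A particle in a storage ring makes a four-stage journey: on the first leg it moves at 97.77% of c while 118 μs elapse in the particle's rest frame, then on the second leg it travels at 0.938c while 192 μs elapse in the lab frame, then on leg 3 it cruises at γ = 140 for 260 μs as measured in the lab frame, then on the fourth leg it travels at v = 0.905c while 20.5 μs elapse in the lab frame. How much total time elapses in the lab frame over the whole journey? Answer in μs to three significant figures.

Δt = 1030 μs

Leg 1: β = 0.9777; γ = 1/√(1 − 0.9777²) = 1/√0.04410 = 4.762; Δt_1 = 4.762 × 118 = 561.9 μs.
Leg 2: 192 μs is already measured in the lab frame.
Leg 3: 260 μs is already measured in the lab frame.
Leg 4: 20.5 μs is already measured in the lab frame.
Total: 561.9 + 192.0 + 260.0 + 20.50 μs.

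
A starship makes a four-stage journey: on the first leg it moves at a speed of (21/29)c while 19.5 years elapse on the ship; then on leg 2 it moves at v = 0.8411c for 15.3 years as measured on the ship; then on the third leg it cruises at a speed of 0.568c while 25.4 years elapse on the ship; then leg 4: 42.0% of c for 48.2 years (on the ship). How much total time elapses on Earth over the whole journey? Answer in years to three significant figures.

Δt = 141 years

Leg 1: γ = 1/√(1 − (21/29)²) = 29/20 = 1.450; Δt_1 = 1.450 × 19.5 = 28.28 years.
Leg 2: γ = 1/√(1 − 0.8411²) = 1/√0.2926 = 1.849; Δt_2 = 1.849 × 15.3 = 28.29 years.
Leg 3: γ = 1/√(1 − 0.568²) = 1/√0.6774 = 1.215; Δt_3 = 1.215 × 25.4 = 30.86 years.
Leg 4: β = 0.420; γ = 1/√(1 − 0.420²) = 1/√0.8236 = 1.102; Δt_4 = 1.102 × 48.2 = 53.11 years.
Total: 28.28 + 28.29 + 30.86 + 53.11 years.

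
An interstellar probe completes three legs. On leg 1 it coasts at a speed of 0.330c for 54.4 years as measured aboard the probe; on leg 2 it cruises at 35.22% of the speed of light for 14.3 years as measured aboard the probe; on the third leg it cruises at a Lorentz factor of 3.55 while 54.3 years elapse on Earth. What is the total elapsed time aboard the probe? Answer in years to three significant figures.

τ = 84.0 years

Leg 1: 54.4 years is already measured aboard the probe.
Leg 2: 14.3 years is already measured aboard the probe.
Leg 3: γ = 3.55; τ_3 = 54.3/3.550 = 15.30 years.
Total: 54.40 + 14.30 + 15.30 years.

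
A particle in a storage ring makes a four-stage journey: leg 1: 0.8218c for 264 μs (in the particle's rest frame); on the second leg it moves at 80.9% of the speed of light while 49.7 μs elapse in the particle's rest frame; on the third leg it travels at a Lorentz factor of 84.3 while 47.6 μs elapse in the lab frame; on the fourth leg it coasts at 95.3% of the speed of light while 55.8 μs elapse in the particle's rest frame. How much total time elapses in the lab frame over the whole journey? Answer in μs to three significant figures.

Leg 1: γ = 1/√(1 − 0.8218²) = 1/√0.3246 = 1.755; Δt_1 = 1.755 × 264 = 463.3 μs.
Leg 2: β = 0.809; γ = 1/√(1 − 0.809²) = 1/√0.3455 = 1.701; Δt_2 = 1.701 × 49.7 = 84.55 μs.
Leg 3: 47.6 μs is already measured in the lab frame.
Leg 4: β = 0.953; γ = 1/√(1 − 0.953²) = 1/√0.09179 = 3.301; Δt_4 = 3.301 × 55.8 = 184.2 μs.
Total: 463.3 + 84.55 + 47.60 + 184.2 μs.

Δt = 780 μs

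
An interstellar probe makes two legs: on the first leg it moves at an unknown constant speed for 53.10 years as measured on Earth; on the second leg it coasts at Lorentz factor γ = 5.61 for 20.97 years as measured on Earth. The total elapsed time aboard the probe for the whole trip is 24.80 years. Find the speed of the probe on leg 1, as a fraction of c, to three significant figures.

β = 0.918

Leg 1: speed unknown; τ_1 = 53.10/γ_1.
Leg 2: γ = 5.61; τ_2 = 20.97/5.610 = 3.738 years.
Total proper time: τ_1 + 3.738 = 24.80, so τ_1 = 24.80 − 3.738 = 21.06 years.
γ_1 = 53.10/21.06 = 2.521; β = √(1 − 1/γ²) = √0.8427.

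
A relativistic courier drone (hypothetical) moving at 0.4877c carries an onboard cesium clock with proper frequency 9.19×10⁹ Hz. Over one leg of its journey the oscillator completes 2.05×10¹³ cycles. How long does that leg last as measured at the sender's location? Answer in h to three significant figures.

γ = 1/√(1 − 0.4877²) = 1/√0.7621 = 1.145
Proper time for N cycles: τ = N/f = 2.05×10¹³/(9.19×10⁹) = 2.231×10³ s = 0.6196 h.
Lab-frame duration Δt = γτ = 1.145 × 0.6196 = 0.7098 h.

Δt = 0.710 h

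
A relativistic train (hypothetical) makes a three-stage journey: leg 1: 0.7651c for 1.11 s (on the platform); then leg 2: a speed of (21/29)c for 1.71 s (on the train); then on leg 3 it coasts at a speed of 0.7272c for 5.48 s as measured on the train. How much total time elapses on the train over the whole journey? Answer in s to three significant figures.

Leg 1: γ = 1/√(1 − 0.7651²) = 1/√0.4146 = 1.553; τ_1 = 1.11/1.553 = 0.7147 s.
Leg 2: 1.71 s is already measured on the train.
Leg 3: 5.48 s is already measured on the train.
Total: 0.7147 + 1.710 + 5.480 s.

τ = 7.90 s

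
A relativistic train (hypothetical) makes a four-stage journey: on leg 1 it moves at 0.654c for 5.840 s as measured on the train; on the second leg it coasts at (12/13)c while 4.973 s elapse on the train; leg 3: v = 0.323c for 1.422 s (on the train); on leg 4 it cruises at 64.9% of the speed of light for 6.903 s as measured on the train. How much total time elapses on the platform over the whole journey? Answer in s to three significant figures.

Leg 1: γ = 1/√(1 − 0.654²) = 1/√0.5723 = 1.322; Δt_1 = 1.322 × 5.840 = 7.720 s.
Leg 2: γ = 1/√(1 − (12/13)²) = 13/5 = 2.600; Δt_2 = 2.600 × 4.973 = 12.93 s.
Leg 3: γ = 1/√(1 − 0.323²) = 1/√0.8957 = 1.057; Δt_3 = 1.057 × 1.422 = 1.503 s.
Leg 4: β = 0.649; γ = 1/√(1 − 0.649²) = 1/√0.5788 = 1.314; Δt_4 = 1.314 × 6.903 = 9.073 s.
Total: 7.720 + 12.93 + 1.503 + 9.073 s.

Δt = 31.2 s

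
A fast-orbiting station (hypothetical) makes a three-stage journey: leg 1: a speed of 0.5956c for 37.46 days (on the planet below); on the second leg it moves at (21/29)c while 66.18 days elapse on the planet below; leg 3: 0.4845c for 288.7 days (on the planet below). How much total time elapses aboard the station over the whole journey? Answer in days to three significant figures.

τ = 328 days

Leg 1: γ = 1/√(1 − 0.5956²) = 1/√0.6453 = 1.245; τ_1 = 37.46/1.245 = 30.09 days.
Leg 2: γ = 1/√(1 − (21/29)²) = 29/20 = 1.450; τ_2 = 66.18/1.450 = 45.64 days.
Leg 3: γ = 1/√(1 − 0.4845²) = 1/√0.7653 = 1.143; τ_3 = 288.7/1.143 = 252.6 days.
Total: 30.09 + 45.64 + 252.6 days.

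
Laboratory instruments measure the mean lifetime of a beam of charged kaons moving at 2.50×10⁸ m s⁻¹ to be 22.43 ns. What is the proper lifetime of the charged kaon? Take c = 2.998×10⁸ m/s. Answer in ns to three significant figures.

τ₀ = 12.4 ns

β = 2.50×10⁸/2.998×10⁸ = 0.8339; γ = 1/√(1 − 0.8339²) = 1.812
The lab-frame lifetime is the dilated interval; the proper lifetime is τ₀ = Δt/γ = 22.43/1.812 ns.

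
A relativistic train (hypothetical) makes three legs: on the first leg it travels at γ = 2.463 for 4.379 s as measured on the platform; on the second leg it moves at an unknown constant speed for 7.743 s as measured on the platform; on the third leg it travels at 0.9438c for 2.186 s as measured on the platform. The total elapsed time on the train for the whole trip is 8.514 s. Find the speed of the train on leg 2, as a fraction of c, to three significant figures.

Leg 1: γ = 2.463; τ_1 = 4.379/2.463 = 1.778 s.
Leg 2: speed unknown; τ_2 = 7.743/γ_2.
Leg 3: γ = 1/√(1 − 0.9438²) = 1/√0.1092 = 3.026; τ_3 = 2.186/3.026 = 0.7225 s.
Total proper time: 1.778 + τ_2 + 0.7225 = 8.514, so τ_2 = 8.514 − 2.500 = 6.014 s.
γ_2 = 7.743/6.014 = 1.288; β = √(1 − 1/γ²) = √0.3968.

β = 0.630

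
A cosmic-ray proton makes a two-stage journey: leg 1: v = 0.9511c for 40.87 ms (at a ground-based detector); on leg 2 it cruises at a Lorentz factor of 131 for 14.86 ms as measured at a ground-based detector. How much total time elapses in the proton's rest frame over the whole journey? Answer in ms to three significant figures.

Leg 1: γ = 1/√(1 − 0.9511²) = 1/√0.09541 = 3.237; τ_1 = 40.87/3.237 = 12.62 ms.
Leg 2: γ = 131; τ_2 = 14.86/131.0 = 0.1134 ms.
Total: 12.62 + 0.1134 ms.

τ = 12.7 ms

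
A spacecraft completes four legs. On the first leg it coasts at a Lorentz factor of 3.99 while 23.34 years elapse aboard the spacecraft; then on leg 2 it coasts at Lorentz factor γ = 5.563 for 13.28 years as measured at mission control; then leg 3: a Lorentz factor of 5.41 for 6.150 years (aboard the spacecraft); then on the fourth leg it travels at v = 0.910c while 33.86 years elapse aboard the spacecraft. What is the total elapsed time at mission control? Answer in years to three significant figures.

Δt = 221 years

Leg 1: γ = 3.99; Δt_1 = 3.990 × 23.34 = 93.13 years.
Leg 2: 13.28 years is already measured at mission control.
Leg 3: γ = 5.41; Δt_3 = 5.410 × 6.150 = 33.27 years.
Leg 4: γ = 1/√(1 − 0.910²) = 1/√0.1719 = 2.412; Δt_4 = 2.412 × 33.86 = 81.67 years.
Total: 93.13 + 13.28 + 33.27 + 81.67 years.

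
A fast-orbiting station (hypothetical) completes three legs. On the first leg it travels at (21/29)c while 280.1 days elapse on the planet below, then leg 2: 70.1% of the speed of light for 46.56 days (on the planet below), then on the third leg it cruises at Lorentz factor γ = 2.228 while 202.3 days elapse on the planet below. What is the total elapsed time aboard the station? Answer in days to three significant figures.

τ = 317 days

Leg 1: γ = 1/√(1 − (21/29)²) = 29/20 = 1.450; τ_1 = 280.1/1.450 = 193.2 days.
Leg 2: β = 0.701; γ = 1/√(1 − 0.701²) = 1/√0.5086 = 1.402; τ_2 = 46.56/1.402 = 33.20 days.
Leg 3: γ = 2.228; τ_3 = 202.3/2.228 = 90.80 days.
Total: 193.2 + 33.20 + 90.80 days.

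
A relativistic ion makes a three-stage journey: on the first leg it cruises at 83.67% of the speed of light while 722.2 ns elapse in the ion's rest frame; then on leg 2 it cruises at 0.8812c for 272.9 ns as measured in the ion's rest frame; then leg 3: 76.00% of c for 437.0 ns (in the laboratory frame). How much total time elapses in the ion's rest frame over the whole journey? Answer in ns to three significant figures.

Leg 1: 722.2 ns is already measured in the ion's rest frame.
Leg 2: 272.9 ns is already measured in the ion's rest frame.
Leg 3: β = 0.7600; γ = 1/√(1 − 0.7600²) = 1/√0.4224 = 1.539; τ_3 = 437.0/1.539 = 284.0 ns.
Total: 722.2 + 272.9 + 284.0 ns.

τ = 1280 ns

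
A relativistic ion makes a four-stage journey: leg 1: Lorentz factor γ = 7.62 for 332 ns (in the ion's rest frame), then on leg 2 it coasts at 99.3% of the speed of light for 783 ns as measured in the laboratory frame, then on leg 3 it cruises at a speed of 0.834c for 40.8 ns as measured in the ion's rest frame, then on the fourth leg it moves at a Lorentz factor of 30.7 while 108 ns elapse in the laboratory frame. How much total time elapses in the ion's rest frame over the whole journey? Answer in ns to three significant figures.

τ = 469 ns

Leg 1: 332 ns is already measured in the ion's rest frame.
Leg 2: β = 0.993; γ = 1/√(1 − 0.993²) = 1/√0.01395 = 8.466; τ_2 = 783/8.466 = 92.48 ns.
Leg 3: 40.8 ns is already measured in the ion's rest frame.
Leg 4: γ = 30.7; τ_4 = 108/30.70 = 3.518 ns.
Total: 332.0 + 92.48 + 40.80 + 3.518 ns.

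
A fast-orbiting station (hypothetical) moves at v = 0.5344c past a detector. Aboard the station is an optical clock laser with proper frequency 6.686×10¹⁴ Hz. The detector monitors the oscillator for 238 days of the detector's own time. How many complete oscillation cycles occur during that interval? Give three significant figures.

γ = 1/√(1 − 0.5344²) = 1/√0.7144 = 1.183
During 238 days of lab time, the oscillator's proper time advances by τ = Δt/γ = 238/1.183 = 201.2 days = 1.738×10⁷ s.
N = f × τ = 6.686×10¹⁴ × 1.738×10⁷ = 1.162×10²².

N = 1.16×10²²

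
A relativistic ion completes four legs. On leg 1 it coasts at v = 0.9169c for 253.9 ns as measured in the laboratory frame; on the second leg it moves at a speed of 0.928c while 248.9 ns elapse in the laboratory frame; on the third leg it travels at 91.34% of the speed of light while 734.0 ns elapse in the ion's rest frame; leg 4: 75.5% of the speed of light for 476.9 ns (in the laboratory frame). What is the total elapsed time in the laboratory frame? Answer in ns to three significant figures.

Δt = 2780 ns

Leg 1: 253.9 ns is already measured in the laboratory frame.
Leg 2: 248.9 ns is already measured in the laboratory frame.
Leg 3: β = 0.9134; γ = 1/√(1 − 0.9134²) = 1/√0.1657 = 2.457; Δt_3 = 2.457 × 734.0 = 1803 ns.
Leg 4: 476.9 ns is already measured in the laboratory frame.
Total: 253.9 + 248.9 + 1803 + 476.9 ns.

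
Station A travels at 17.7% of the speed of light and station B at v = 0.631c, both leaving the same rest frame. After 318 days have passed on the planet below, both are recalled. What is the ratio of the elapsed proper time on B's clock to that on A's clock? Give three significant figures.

τ_B/τ_A = 0.788

A: β = 0.177; γ = 1/√(1 − 0.177²) = 1/√0.9687 = 1.016. B: γ = 1/√(1 − 0.631²) = 1/√0.6018 = 1.289.
τ_A/τ_B = γ_B/γ_A = 1.289/1.016 = 1.269, so τ_B/τ_A = 0.7882.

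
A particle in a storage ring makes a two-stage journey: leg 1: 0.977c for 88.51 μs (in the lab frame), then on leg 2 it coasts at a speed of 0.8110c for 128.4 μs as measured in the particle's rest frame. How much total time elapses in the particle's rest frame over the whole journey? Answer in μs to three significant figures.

Leg 1: γ = 1/√(1 − 0.977²) = 1/√0.04547 = 4.690; τ_1 = 88.51/4.690 = 18.87 μs.
Leg 2: 128.4 μs is already measured in the particle's rest frame.
Total: 18.87 + 128.4 μs.

τ = 147 μs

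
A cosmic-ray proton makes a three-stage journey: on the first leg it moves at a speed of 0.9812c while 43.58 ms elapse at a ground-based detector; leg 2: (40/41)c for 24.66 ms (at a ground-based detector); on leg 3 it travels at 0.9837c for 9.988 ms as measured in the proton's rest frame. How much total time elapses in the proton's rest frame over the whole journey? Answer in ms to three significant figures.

τ = 23.8 ms

Leg 1: γ = 1/√(1 − 0.9812²) = 1/√0.03725 = 5.182; τ_1 = 43.58/5.182 = 8.411 ms.
Leg 2: γ = 1/√(1 − (40/41)²) = 41/9 ≈ 4.556; τ_2 = 24.66/4.556 = 5.413 ms.
Leg 3: 9.988 ms is already measured in the proton's rest frame.
Total: 8.411 + 5.413 + 9.988 ms.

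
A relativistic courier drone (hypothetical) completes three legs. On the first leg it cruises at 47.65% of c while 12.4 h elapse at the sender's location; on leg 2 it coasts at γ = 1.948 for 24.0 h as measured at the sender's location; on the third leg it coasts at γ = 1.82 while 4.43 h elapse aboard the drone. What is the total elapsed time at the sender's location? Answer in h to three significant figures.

Leg 1: 12.4 h is already measured at the sender's location.
Leg 2: 24.0 h is already measured at the sender's location.
Leg 3: γ = 1.82; Δt_3 = 1.820 × 4.43 = 8.063 h.
Total: 12.40 + 24.00 + 8.063 h.

Δt = 44.5 h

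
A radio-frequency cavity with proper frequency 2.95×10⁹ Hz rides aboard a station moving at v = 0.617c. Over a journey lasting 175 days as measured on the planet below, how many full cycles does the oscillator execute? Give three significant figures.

γ = 1/√(1 − 0.617²) = 1/√0.6193 = 1.271
The oscillator's own cycle count is N = f × τ where τ is the proper time aboard the station. τ = Δt/γ = 175/1.271 = 137.7 days = 1.190×10⁷ s.
N = 2.95×10⁹ × 1.190×10⁷ = 3.510×10¹⁶.

N = 3.51×10¹⁶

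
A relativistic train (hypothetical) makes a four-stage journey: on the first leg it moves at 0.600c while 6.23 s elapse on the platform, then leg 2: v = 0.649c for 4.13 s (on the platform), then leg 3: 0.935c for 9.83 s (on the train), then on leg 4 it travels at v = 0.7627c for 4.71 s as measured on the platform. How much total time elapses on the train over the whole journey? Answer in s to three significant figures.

τ = 21.0 s

Leg 1: γ = 1/√(1 − 0.600²) = 5/4 = 1.250; τ_1 = 6.23/1.250 = 4.984 s.
Leg 2: γ = 1/√(1 − 0.649²) = 1/√0.5788 = 1.314; τ_2 = 4.13/1.314 = 3.142 s.
Leg 3: 9.83 s is already measured on the train.
Leg 4: γ = 1/√(1 − 0.7627²) = 1/√0.4183 = 1.546; τ_4 = 4.71/1.546 = 3.046 s.
Total: 4.984 + 3.142 + 9.830 + 3.046 s.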